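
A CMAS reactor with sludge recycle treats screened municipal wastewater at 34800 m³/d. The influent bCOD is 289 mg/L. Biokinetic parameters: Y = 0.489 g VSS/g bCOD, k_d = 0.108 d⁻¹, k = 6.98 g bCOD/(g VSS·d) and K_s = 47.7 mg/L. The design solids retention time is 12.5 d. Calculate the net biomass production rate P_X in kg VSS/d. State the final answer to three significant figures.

P_X ≈ 2070 kg VSS/d

From the Monod/SRT balance for a CMAS, S = K_s·(1+k_d θ_c)/[θ_c·(Y k − k_d) − 1] = 47.7 × (1 + 0.108 × 12.5) / [12.5 × (0.489 × 6.98 − 0.108) − 1] = 112.1 / 40.32 = 2.780 mg/L.
Y_obs = Y / (1 + k_d θ_c) = 0.489 / (1 + 0.108 × 12.5) = 0.489 / 2.350 = 0.2081.
ΔS = 289 − 2.78 = 286.2 mg/L, so the substrate removal rate is 34800 × 286.2/1000 = 9960 kg bCOD/d.
Net biomass production P_X = Y_obs × Q·(S₀ − S) = 0.2081 × 9960 = 2073 kg VSS/d.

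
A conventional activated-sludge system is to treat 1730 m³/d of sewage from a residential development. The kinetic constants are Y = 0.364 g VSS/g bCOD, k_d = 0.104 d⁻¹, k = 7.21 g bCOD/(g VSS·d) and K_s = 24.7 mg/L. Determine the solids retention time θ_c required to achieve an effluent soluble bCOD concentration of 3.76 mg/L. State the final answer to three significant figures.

Specific growth rate at S = 3.76 mg/L: μ = YkS/(K_s+S) = 0.364·7.21·3.76/(24.7+3.76) = 0.3467 d⁻¹.
Then 1/θ_c = μ − k_d = 0.3467 − 0.104 = 0.2427 d⁻¹, giving θ_c = 4.120 d.

θ_c ≈ 4.12 d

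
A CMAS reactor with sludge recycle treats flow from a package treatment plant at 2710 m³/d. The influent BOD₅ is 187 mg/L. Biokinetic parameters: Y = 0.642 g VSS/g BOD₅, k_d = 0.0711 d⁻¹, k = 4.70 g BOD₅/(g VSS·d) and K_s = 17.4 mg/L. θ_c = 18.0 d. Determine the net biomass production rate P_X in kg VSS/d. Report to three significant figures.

P_X ≈ 142 kg VSS/d

Effluent substrate depends only on kinetics and SRT: S = K_s(1 + k_d θ_c) / [θ_c(Yk − k_d) − 1] = 17.4 × (1 + 0.0711 × 18.0) / [18.0 × (0.642 × 4.70 − 0.0711) − 1] = 39.67 / 52.03 = 0.7624 mg/L.
Y_obs = Y / (1 + k_d θ_c) = 0.642 / (1 + 0.0711 × 18.0) = 0.642 / 2.280 = 0.2816.
Mass of BOD₅ removed per day: Q(S₀ − S) = 2710 × 186.2 g/m³ = 504.7 kg/d.
Net biomass production P_X = Y_obs × Q·(S₀ − S) = 0.2816 × 504.7 = 142.1 kg VSS/d.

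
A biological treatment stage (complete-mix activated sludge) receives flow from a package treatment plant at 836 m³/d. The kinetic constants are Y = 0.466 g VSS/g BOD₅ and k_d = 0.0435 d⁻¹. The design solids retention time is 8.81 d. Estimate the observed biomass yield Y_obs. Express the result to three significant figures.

Observed yield with endogenous decay: Y_obs = Y / (1 + k_d·θ_c) = 0.466 / (1 + 0.0435 × 8.81) = 0.466 / 1.383 = 0.3369 g VSS/g BOD₅.

Y_obs ≈ 0.337 g VSS/g BOD₅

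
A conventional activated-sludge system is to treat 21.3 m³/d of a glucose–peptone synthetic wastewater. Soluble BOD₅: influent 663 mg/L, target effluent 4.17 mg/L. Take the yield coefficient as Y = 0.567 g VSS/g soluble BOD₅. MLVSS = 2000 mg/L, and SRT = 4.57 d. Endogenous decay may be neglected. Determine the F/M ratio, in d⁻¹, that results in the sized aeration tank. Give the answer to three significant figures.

F/M ≈ 0.388 d⁻¹

V·X = Y·Q·ΔS·θ_c gives V = 0.567 × 21.3 × (663 − 4.17) × 4.57 / 2000 = 18.18 m³.
F/M = Q·S₀ / (V·X) = 21.3 × 663 / (18.18 × 2000) = 0.3884 g soluble BOD₅·(g VSS·d)⁻¹.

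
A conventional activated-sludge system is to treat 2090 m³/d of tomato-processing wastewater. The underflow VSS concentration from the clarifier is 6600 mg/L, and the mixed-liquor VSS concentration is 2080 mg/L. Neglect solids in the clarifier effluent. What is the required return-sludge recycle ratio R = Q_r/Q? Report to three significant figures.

R ≈ 0.460

Mass balance around the secondary clarifier (neglecting effluent solids): R = X / (X_r − X) = 2080 / (6600 − 2080) = 0.4602.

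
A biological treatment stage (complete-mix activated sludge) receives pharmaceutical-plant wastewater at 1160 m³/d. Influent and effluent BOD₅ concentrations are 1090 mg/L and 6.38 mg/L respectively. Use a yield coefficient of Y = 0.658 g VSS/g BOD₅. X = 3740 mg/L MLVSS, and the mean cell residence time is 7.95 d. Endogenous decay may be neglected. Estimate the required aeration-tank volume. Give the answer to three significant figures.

V·X = Y·Q·ΔS·θ_c gives V = 0.658 × 1160 × (1090 − 6.38) × 7.95 / 3740 = 1758 m³.

V ≈ 1760 m³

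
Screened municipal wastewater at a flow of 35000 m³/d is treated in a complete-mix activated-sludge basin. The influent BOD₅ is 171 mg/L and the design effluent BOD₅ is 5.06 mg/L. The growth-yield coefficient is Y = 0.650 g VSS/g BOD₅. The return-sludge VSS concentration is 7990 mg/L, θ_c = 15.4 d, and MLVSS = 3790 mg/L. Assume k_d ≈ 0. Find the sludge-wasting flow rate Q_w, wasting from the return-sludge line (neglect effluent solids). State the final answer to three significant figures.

Q_w ≈ 472 m³/d

Biomass mass balance (decay neglected): V·X = Y·Q·(S₀ − S)·θ_c, so V = 0.650 × 35000 × (171 − 5.06) × 15.4 / 3790 = 15340 m³.
Q_w = (V·X)/(θ_c X_r) = 15340 × 3790 / (15.4 × 7990) = 472.5 m³/d.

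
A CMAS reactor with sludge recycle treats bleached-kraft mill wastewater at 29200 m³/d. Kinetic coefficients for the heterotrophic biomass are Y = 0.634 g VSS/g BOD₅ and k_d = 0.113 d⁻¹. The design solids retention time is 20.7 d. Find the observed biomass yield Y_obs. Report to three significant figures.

Y_obs ≈ 0.190 g VSS/g BOD₅

Observed yield with endogenous decay: Y_obs = Y / (1 + k_d·θ_c) = 0.634 / (1 + 0.113 × 20.7) = 0.634 / 3.339 = 0.1899 g VSS/g BOD₅.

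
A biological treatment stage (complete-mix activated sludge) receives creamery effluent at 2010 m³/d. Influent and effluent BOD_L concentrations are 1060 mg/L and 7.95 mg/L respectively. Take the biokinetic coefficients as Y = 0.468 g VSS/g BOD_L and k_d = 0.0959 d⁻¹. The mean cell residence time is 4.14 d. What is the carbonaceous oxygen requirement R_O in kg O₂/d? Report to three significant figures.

R_O ≈ 1110 kg O₂/d

Observed yield with endogenous decay: Y_obs = Y / (1 + k_d·θ_c) = 0.468 / (1 + 0.0959 × 4.14) = 0.468 / 1.397 = 0.3350 g VSS/g BOD_L.
ΔS = 1060 − 7.95 = 1052 mg/L, so the substrate removal rate is 2010 × 1052/1000 = 2115 kg BOD_L/d.
P_X = Y_obs·Q·(S₀ − S) = 0.3350 × 2115 = 708.4 kg VSS/d.
R_O = Q·ΔS − 1.42 P_X = 2115 − 1006 = 1109 kg O₂/d.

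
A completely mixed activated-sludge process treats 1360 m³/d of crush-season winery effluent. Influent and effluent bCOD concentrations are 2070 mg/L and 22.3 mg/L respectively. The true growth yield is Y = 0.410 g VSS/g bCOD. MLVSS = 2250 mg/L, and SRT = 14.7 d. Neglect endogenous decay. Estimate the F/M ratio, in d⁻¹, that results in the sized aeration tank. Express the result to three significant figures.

Biomass mass balance (decay neglected): V·X = Y·Q·(S₀ − S)·θ_c, so V = 0.410 × 1360 × (2070 − 22.3) × 14.7 / 2250 = 7460 m³.
Food-to-microorganism ratio F/M = Q S₀ / (V X) = 1360 × 2070 / (7460 × 2250) = 0.1677 d⁻¹.

F/M ≈ 0.168 d⁻¹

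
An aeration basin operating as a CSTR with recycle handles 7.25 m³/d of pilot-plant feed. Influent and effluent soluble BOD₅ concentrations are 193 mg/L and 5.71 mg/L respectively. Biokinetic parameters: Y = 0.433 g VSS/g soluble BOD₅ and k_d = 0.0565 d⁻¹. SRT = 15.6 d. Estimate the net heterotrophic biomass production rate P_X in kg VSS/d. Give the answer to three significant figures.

The observed yield is Y_obs = Y/(1 + k_d·θ_c) = 0.433 / (1 + 0.0565 × 15.6) = 0.433 / 1.881 = 0.2301 g VSS per g soluble BOD₅ removed.
ΔS = 193 − 5.71 = 187.3 mg/L, so the substrate removal rate is 7.25 × 187.3/1000 = 1.358 kg soluble BOD₅/d.
P_X = Y_obs · Q(S₀ − S) = 0.2301 × 1.358 = 0.3125 kg VSS/d.

P_X ≈ 0.313 kg VSS/d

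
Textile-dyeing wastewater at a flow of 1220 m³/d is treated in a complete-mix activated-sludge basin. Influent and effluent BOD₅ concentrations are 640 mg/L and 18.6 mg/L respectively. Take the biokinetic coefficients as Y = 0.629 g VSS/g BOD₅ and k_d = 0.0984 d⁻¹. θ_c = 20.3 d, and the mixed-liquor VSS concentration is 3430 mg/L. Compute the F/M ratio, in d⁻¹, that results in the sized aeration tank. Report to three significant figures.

F/M ≈ 0.242 d⁻¹

Rearranging the biomass balance for a CMAS with decay, V = Y·Q·ΔS·θ_c / [X·(1+k_d θ_c)] = 0.629 × 1220 × (640 − 18.6) × 20.3 / [3430 × (1 + 0.0984 × 20.3)] = 9.68×10^6 / 10281 = 941.5 m³.
F/M = applied load / biomass = Q·S₀/(V·X) = 1220 × 640 / (941.5 × 3430) = 0.2418 d⁻¹.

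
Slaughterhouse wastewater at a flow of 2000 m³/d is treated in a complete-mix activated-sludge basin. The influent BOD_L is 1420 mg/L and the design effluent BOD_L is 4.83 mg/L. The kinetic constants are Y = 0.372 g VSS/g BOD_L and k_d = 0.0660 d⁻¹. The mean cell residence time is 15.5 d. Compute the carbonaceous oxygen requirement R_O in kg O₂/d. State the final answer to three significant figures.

Correct the yield for decay: Y_obs = Y/(1 + k_d θ_c) = 0.372 / (1 + 0.0660 × 15.5) = 0.372 / 2.023 = 0.1839.
ΔS = 1420 − 4.83 = 1415 mg/L, so the substrate removal rate is 2000 × 1415/1000 = 2830 kg BOD_L/d.
P_X = Y_obs·Q·(S₀ − S) = 0.1839 × 2830 = 520.5 kg VSS/d.
R_O = Q·ΔS − 1.42 P_X = 2830 − 739.1 = 2091 kg O₂/d.

R_O ≈ 2090 kg O₂/d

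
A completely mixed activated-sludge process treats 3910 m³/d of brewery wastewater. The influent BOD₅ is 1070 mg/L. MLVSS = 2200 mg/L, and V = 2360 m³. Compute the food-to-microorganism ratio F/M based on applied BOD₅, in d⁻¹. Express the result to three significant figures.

F/M ≈ 0.806 d⁻¹

Food-to-microorganism ratio F/M = Q S₀ / (V X) = 3910 × 1070 / (2360 × 2200) = 0.8058 d⁻¹.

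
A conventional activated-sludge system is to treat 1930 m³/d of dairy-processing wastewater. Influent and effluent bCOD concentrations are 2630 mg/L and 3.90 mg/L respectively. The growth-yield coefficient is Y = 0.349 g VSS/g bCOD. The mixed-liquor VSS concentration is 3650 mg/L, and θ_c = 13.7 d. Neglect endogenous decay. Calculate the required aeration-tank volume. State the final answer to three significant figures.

V ≈ 6640 m³

With k_d = 0 the design equation reduces to V = Y Q (S₀−S) θ_c / X = 0.349 × 1930 × (2630 − 3.90) × 13.7 / 3650 = 6639 m³.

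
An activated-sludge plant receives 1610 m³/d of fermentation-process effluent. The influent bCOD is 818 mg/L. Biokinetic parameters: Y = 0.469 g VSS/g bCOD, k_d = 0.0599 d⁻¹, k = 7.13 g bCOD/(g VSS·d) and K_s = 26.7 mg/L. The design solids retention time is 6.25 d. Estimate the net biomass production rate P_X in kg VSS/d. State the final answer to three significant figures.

P_X ≈ 448 kg VSS/d

From the Monod/SRT balance for a CMAS, S = K_s·(1+k_d θ_c)/[θ_c·(Y k − k_d) − 1] = 26.7 × (1 + 0.0599 × 6.25) / [6.25 × (0.469 × 7.13 − 0.0599) − 1] = 36.70 / 19.53 = 1.879 mg/L.
Y_obs = Y / (1 + k_d θ_c) = 0.469 / (1 + 0.0599 × 6.25) = 0.469 / 1.374 = 0.3412.
Mass of bCOD removed per day: Q(S₀ − S) = 1610 × 816.1 g/m³ = 1314 kg/d.
Biomass produced: P_X = Y_obs·Q·ΔS = 0.3412 × 1314 ≈ 448.4 kg VSS/d.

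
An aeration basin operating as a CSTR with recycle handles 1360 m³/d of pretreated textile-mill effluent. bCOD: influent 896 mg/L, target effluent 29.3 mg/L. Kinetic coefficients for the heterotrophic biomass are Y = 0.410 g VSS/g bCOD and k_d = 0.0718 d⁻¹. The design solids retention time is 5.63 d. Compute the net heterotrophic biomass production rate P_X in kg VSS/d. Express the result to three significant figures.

Observed yield with endogenous decay: Y_obs = Y / (1 + k_d·θ_c) = 0.410 / (1 + 0.0718 × 5.63) = 0.410 / 1.404 = 0.2920 g VSS/g bCOD.
Substrate removed = Q·(S₀ − S) = 1360 m³/d × (896 − 29.3) g/m³ = 1.18×10^6 g/d = 1179 kg/d.
Net biomass production P_X = Y_obs × Q·(S₀ − S) = 0.2920 × 1179 = 344.2 kg VSS/d.

P_X ≈ 344 kg VSS/d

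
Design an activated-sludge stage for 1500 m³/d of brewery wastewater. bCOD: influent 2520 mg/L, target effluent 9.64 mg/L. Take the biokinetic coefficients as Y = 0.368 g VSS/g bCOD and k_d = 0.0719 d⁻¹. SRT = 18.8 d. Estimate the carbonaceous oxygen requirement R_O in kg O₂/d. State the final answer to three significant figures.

Observed yield with endogenous decay: Y_obs = Y / (1 + k_d·θ_c) = 0.368 / (1 + 0.0719 × 18.8) = 0.368 / 2.352 = 0.1565 g VSS/g bCOD.
ΔS = 2520 − 9.64 = 2510 mg/L, so the substrate removal rate is 1500 × 2510/1000 = 3766 kg bCOD/d.
Net sludge production P_X = 0.1565 × 3766 = 589.2 kg VSS/d.
Carbonaceous O₂ demand = substrate oxidised − cell-mass equivalent = 3766 − 1.42 × 589.2 = 2929 kg O₂/d.

R_O ≈ 2930 kg O₂/d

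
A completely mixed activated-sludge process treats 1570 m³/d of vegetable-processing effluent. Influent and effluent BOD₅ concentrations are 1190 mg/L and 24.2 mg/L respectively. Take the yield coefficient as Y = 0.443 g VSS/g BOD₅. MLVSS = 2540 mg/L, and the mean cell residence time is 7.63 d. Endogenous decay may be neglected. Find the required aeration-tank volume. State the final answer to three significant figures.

V ≈ 2440 m³

Biomass mass balance (decay neglected): V·X = Y·Q·(S₀ − S)·θ_c, so V = 0.443 × 1570 × (1190 − 24.2) × 7.63 / 2540 = 2436 m³.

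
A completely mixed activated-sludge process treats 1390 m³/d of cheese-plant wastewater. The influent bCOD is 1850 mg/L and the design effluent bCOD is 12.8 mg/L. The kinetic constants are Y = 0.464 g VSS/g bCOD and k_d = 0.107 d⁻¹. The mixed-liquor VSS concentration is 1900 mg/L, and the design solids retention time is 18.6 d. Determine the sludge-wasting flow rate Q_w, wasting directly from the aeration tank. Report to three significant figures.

Q_w ≈ 209 m³/d

Rearranging the biomass balance for a CMAS with decay, V = Y·Q·ΔS·θ_c / [X·(1+k_d θ_c)] = 0.464 × 1390 × (1850 − 12.8) × 18.6 / [1900 × (1 + 0.107 × 18.6)] = 2.2×10^7 / 5681 = 3879 m³.
Wasting from the aeration tank: Q_w = V / θ_c = 3879 / 18.6 = 208.6 m³/d.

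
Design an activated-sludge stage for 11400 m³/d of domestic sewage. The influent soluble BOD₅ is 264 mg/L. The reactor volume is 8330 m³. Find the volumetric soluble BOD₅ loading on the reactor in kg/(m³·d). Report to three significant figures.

L_v ≈ 0.361 kg soluble BOD₅/(m³·d)

Applied soluble BOD₅ load per unit volume = Q·S₀/V = (11400 × 264/1000)/8330 = 0.3613 kg soluble BOD₅·m⁻³·d⁻¹.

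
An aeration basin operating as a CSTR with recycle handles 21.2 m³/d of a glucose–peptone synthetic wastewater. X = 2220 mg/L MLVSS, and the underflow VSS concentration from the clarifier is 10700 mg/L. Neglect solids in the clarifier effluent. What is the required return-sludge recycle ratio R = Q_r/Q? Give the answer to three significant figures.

R ≈ 0.262

R = Q_r/Q = X/(X_r − X) = 2220 / (10700 − 2220) = 0.2618.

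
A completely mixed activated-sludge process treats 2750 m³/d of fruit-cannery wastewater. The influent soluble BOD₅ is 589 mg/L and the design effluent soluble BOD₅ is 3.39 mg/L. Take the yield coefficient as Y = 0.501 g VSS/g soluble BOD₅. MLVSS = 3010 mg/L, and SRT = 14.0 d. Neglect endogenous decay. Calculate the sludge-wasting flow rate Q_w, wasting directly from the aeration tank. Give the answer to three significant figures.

V·X = Y·Q·ΔS·θ_c gives V = 0.501 × 2750 × (589 − 3.39) × 14.0 / 3010 = 3753 m³.
For wasting at MLVSS concentration, Q_w = V/θ_c = 3753/14.0 = 268.0 m³/d.

Q_w ≈ 268 m³/d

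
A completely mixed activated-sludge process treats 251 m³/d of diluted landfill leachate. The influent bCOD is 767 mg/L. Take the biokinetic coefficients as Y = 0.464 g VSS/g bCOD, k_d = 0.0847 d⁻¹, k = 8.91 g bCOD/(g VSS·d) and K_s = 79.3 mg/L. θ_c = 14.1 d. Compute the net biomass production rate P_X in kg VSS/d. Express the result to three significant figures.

P_X ≈ 40.5 kg VSS/d

Effluent substrate depends only on kinetics and SRT: S = K_s(1 + k_d θ_c) / [θ_c(Yk − k_d) − 1] = 79.3 × (1 + 0.0847 × 14.1) / [14.1 × (0.464 × 8.91 − 0.0847) − 1] = 174.0 / 56.10 = 3.102 mg/L.
Observed yield with endogenous decay: Y_obs = Y / (1 + k_d·θ_c) = 0.464 / (1 + 0.0847 × 14.1) = 0.464 / 2.194 = 0.2115 g VSS/g bCOD.
Q·(S₀ − S) = 251 × (767 − 3.10) × 10⁻³ = 191.7 kg/d removed.
Biomass produced: P_X = Y_obs·Q·ΔS = 0.2115 × 191.7 ≈ 40.55 kg VSS/d.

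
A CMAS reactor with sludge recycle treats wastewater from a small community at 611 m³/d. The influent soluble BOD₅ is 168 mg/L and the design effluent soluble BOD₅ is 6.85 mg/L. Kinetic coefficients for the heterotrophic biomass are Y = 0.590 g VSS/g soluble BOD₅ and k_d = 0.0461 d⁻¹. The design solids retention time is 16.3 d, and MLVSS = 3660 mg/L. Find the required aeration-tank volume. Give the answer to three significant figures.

V ≈ 148 m³

Rearranging the biomass balance for a CMAS with decay, V = Y·Q·ΔS·θ_c / [X·(1+k_d θ_c)] = 0.590 × 611 × (168 − 6.85) × 16.3 / [3660 × (1 + 0.0461 × 16.3)] = 9.47×10^5 / 6410 = 147.7 m³.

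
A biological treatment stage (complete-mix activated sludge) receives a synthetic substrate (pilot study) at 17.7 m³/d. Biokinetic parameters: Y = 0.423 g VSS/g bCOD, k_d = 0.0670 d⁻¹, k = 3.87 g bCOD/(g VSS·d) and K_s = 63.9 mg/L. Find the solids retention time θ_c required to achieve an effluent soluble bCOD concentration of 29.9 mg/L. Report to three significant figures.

Specific growth rate at S = 29.9 mg/L: μ = YkS/(K_s+S) = 0.423·3.87·29.9/(63.9+29.9) = 0.5218 d⁻¹.
θ_c = 1/(μ − k_d) = 1/(0.5218 − 0.0670) = 1/0.4548 = 2.199 d.

θ_c ≈ 2.20 d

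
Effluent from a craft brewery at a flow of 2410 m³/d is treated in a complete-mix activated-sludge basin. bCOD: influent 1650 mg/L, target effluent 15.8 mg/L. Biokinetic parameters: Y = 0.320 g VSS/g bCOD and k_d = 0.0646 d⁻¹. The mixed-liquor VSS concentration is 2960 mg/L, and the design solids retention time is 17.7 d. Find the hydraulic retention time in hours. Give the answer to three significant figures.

τ ≈ 35.0 h

Steady-state biomass mass balance: V·X·(1 + k_d·θ_c) = Y·Q·(S₀ − S)·θ_c, so V = 0.320 × 2410 × (1650 − 15.8) × 17.7 / [2960 × (1 + 0.0646 × 17.7)] = 2.23×10^7 / 6345 = 3516 m³.
τ = V/Q = 3516/2410 = 1.459 d, or 35.01 h.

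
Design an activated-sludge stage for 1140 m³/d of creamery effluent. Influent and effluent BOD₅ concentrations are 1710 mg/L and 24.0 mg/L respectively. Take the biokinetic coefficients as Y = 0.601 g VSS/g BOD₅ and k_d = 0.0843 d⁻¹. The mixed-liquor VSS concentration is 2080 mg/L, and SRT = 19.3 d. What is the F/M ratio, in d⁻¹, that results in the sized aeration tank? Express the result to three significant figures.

Steady-state biomass mass balance: V·X·(1 + k_d·θ_c) = Y·Q·(S₀ − S)·θ_c, so V = 0.601 × 1140 × (1710 − 24.0) × 19.3 / [2080 × (1 + 0.0843 × 19.3)] = 2.23×10^7 / 5464 = 4080 m³.
F/M = applied load / biomass = Q·S₀/(V·X) = 1140 × 1710 / (4080 × 2080) = 0.2297 d⁻¹.

F/M ≈ 0.230 d⁻¹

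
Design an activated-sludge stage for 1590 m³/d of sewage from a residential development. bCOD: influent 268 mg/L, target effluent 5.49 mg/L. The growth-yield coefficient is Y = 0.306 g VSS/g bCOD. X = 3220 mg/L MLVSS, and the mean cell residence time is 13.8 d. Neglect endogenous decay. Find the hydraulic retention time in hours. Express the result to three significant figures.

τ ≈ 8.26 h

V·X = Y·Q·ΔS·θ_c gives V = 0.306 × 1590 × (268 − 5.49) × 13.8 / 3220 = 547.4 m³.
HRT = V/Q = 547.4 m³ / 1590 m³·d⁻¹ = 0.3443 d × 24 = 8.262 h.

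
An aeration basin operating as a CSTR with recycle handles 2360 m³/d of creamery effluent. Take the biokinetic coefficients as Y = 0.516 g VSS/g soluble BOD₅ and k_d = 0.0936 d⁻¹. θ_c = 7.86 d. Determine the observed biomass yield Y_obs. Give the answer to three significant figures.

Y_obs ≈ 0.297 g VSS/g soluble BOD₅

Observed yield with endogenous decay: Y_obs = Y / (1 + k_d·θ_c) = 0.516 / (1 + 0.0936 × 7.86) = 0.516 / 1.736 = 0.2973 g VSS/g soluble BOD₅.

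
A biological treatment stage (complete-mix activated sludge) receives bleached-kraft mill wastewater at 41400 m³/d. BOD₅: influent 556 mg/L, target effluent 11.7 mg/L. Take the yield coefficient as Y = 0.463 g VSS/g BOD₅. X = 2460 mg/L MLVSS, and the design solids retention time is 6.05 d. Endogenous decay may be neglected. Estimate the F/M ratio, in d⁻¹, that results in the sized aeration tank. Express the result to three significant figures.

F/M ≈ 0.365 d⁻¹

V·X = Y·Q·ΔS·θ_c gives V = 0.463 × 41400 × (556 − 11.7) × 6.05 / 2460 = 25659 m³.
F/M = Q·S₀ / (V·X) = 41400 × 556 / (25659 × 2460) = 0.3647 g BOD₅·(g VSS·d)⁻¹.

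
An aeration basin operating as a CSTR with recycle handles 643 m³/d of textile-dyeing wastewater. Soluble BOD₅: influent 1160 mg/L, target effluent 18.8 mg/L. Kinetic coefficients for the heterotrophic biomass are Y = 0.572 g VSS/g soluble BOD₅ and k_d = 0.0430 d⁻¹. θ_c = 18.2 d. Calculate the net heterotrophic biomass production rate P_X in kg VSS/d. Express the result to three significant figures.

P_X ≈ 235 kg VSS/d

The observed yield is Y_obs = Y/(1 + k_d·θ_c) = 0.572 / (1 + 0.0430 × 18.2) = 0.572 / 1.783 = 0.3209 g VSS per g soluble BOD₅ removed.
ΔS = 1160 − 18.8 = 1141 mg/L, so the substrate removal rate is 643 × 1141/1000 = 733.8 kg soluble BOD₅/d.
P_X = Y_obs · Q(S₀ − S) = 0.3209 × 733.8 = 235.5 kg VSS/d.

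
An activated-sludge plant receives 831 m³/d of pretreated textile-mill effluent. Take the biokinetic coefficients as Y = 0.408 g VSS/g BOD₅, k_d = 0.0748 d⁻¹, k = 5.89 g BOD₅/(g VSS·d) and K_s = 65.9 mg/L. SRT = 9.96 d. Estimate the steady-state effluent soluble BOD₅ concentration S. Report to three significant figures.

Effluent substrate depends only on kinetics and SRT: S = K_s(1 + k_d θ_c) / [θ_c(Yk − k_d) − 1] = 65.9 × (1 + 0.0748 × 9.96) / [9.96 × (0.408 × 5.89 − 0.0748) − 1] = 115.0 / 22.19 = 5.182 mg/L.

S ≈ 5.18 mg/L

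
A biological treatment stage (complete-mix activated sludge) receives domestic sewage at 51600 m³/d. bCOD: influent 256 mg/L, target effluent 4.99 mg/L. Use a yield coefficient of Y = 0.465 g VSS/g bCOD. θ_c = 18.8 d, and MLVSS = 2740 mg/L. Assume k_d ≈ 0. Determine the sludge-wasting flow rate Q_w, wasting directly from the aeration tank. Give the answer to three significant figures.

Q_w ≈ 2200 m³/d

With k_d = 0 the design equation reduces to V = Y Q (S₀−S) θ_c / X = 0.465 × 51600 × (256 − 4.99) × 18.8 / 2740 = 41324 m³.
For wasting at MLVSS concentration, Q_w = V/θ_c = 41324/18.8 = 2198 m³/d.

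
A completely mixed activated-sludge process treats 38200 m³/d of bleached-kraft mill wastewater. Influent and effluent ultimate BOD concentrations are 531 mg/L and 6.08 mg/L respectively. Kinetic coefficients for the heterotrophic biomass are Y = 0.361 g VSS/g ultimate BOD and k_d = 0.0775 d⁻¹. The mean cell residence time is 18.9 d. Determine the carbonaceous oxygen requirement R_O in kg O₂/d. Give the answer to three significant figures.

The observed yield is Y_obs = Y/(1 + k_d·θ_c) = 0.361 / (1 + 0.0775 × 18.9) = 0.361 / 2.465 = 0.1465 g VSS per g ultimate BOD removed.
Substrate removed = Q·(S₀ − S) = 38200 m³/d × (531 − 6.08) g/m³ = 2.01×10^7 g/d = 20052 kg/d.
P_X = Y_obs·Q·(S₀ − S) = 0.1465 × 20052 = 2937 kg VSS/d.
R_O = Q·ΔS − 1.42 P_X = 20052 − 4170 = 15882 kg O₂/d.

R_O ≈ 15900 kg O₂/d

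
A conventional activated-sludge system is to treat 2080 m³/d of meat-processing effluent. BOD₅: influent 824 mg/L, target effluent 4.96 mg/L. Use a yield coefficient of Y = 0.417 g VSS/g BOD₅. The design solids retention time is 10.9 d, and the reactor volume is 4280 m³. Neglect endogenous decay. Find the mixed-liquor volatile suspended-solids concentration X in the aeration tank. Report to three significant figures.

Without decay, X = Y Q (S₀−S) θ_c / V = 0.417 × 2080 × (824 − 4.96) × 10.9 / 4280 = 1809 mg/L.

X ≈ 1810 mg/L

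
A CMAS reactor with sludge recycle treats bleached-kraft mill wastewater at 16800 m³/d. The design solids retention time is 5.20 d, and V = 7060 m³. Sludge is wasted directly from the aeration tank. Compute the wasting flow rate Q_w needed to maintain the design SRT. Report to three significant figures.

Wasting from the aeration tank: Q_w = V / θ_c = 7060 / 5.20 = 1358 m³/d.

Q_w ≈ 1360 m³/d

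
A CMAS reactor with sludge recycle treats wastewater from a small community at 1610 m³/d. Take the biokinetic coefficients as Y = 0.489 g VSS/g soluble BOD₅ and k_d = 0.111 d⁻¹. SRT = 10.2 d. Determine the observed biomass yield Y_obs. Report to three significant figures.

The observed yield is Y_obs = Y/(1 + k_d·θ_c) = 0.489 / (1 + 0.111 × 10.2) = 0.489 / 2.132 = 0.2293 g VSS per g soluble BOD₅ removed.

Y_obs ≈ 0.229 g VSS/g soluble BOD₅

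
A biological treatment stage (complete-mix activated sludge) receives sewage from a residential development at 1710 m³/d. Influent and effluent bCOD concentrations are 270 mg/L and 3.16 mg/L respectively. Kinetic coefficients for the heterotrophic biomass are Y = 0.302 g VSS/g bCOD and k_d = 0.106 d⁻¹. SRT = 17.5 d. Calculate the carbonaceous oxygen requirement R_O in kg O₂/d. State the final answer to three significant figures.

R_O ≈ 388 kg O₂/d

Observed yield with endogenous decay: Y_obs = Y / (1 + k_d·θ_c) = 0.302 / (1 + 0.106 × 17.5) = 0.302 / 2.855 = 0.1058 g VSS/g bCOD.
Substrate removed = Q·(S₀ − S) = 1710 m³/d × (270 − 3.16) g/m³ = 4.56×10^5 g/d = 456.3 kg/d.
P_X = Y_obs·Q·(S₀ − S) = 0.1058 × 456.3 = 48.27 kg VSS/d.
R_O = Q·(S₀ − S) − 1.42·P_X = 456.3 − 1.42 × 48.27 = 387.8 kg O₂/d.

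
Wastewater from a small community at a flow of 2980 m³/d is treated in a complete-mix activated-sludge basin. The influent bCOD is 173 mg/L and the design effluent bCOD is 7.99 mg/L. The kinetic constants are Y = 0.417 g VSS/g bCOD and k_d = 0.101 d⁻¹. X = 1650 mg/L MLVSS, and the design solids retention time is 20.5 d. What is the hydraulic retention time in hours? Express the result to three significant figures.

From the SRT design equation V = Y Q (S₀−S) θ_c / [X (1 + k_d θ_c)] = 0.417 × 2980 × (173 − 7.99) × 20.5 / [1650 × (1 + 0.101 × 20.5)] = 4.2×10^6 / 5066 = 829.7 m³.
Hydraulic retention time τ = V/Q = 829.7 / 2980 = 0.2784 d = 6.682 h.

τ ≈ 6.68 h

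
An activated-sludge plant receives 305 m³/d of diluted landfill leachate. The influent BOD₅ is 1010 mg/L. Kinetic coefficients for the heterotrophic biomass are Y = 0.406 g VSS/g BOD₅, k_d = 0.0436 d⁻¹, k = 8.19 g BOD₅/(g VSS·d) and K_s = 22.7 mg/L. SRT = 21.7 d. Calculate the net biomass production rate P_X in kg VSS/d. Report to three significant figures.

P_X ≈ 64.2 kg VSS/d

For a completely mixed reactor with recycle the Lawrence–McCarty relation gives S = K_s·(1 + k_d·θ_c) / [θ_c·(Y·k − k_d) − 1] = 22.7 × (1 + 0.0436 × 21.7) / [21.7 × (0.406 × 8.19 − 0.0436) − 1] = 44.18 / 70.21 = 0.6292 mg/L.
Y_obs = Y / (1 + k_d θ_c) = 0.406 / (1 + 0.0436 × 21.7) = 0.406 / 1.946 = 0.2086.
Mass of BOD₅ removed per day: Q(S₀ − S) = 305 × 1009 g/m³ = 307.9 kg/d.
Net biomass production P_X = Y_obs × Q·(S₀ − S) = 0.2086 × 307.9 = 64.23 kg VSS/d.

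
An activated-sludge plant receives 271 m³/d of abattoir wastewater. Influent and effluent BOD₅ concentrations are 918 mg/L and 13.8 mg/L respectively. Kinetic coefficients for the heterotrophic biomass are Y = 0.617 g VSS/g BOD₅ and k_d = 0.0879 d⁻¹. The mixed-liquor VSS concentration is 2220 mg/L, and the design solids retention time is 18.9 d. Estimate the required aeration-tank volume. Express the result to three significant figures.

V ≈ 484 m³

Rearranging the biomass balance for a CMAS with decay, V = Y·Q·ΔS·θ_c / [X·(1+k_d θ_c)] = 0.617 × 271 × (918 − 13.8) × 18.9 / [2220 × (1 + 0.0879 × 18.9)] = 2.86×10^6 / 5908 = 483.7 m³.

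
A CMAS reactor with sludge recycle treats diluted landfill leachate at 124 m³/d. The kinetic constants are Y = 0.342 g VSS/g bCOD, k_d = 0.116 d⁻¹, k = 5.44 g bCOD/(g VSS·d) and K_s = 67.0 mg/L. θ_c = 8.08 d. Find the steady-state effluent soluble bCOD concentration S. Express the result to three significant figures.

S ≈ 9.91 mg/L

For a completely mixed reactor with recycle the Lawrence–McCarty relation gives S = K_s·(1 + k_d·θ_c) / [θ_c·(Y·k − k_d) − 1] = 67.0 × (1 + 0.116 × 8.08) / [8.08 × (0.342 × 5.44 − 0.116) − 1] = 129.8 / 13.10 = 9.912 mg/L.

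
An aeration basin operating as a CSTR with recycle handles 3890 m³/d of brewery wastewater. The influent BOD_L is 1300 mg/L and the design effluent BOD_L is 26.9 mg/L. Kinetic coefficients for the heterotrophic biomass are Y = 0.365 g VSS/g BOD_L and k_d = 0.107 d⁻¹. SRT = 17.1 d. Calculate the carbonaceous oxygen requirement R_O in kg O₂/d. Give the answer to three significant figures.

Observed yield with endogenous decay: Y_obs = Y / (1 + k_d·θ_c) = 0.365 / (1 + 0.107 × 17.1) = 0.365 / 2.830 = 0.1290 g VSS/g BOD_L.
ΔS = 1300 − 26.9 = 1273 mg/L, so the substrate removal rate is 3890 × 1273/1000 = 4952 kg BOD_L/d.
Net sludge production P_X = 0.1290 × 4952 = 638.8 kg VSS/d.
Carbonaceous O₂ demand = substrate oxidised − cell-mass equivalent = 4952 − 1.42 × 638.8 = 4045 kg O₂/d.

R_O ≈ 4050 kg O₂/d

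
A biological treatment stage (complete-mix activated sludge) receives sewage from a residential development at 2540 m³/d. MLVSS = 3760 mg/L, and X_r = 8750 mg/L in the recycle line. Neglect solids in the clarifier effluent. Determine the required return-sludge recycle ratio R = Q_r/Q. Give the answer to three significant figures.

R ≈ 0.754

Mass balance around the secondary clarifier (neglecting effluent solids): R = X / (X_r − X) = 3760 / (8750 − 3760) = 0.7535.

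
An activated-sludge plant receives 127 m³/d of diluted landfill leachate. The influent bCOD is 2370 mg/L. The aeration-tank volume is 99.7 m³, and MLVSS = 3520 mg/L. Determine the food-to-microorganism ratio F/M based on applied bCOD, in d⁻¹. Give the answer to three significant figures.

Food-to-microorganism ratio F/M = Q S₀ / (V X) = 127 × 2370 / (99.70 × 3520) = 0.8577 d⁻¹.

F/M ≈ 0.858 d⁻¹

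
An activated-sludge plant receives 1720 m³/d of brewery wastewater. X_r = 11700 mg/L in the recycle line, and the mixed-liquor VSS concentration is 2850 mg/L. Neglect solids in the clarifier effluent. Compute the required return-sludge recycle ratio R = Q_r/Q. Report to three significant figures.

R ≈ 0.322

Solids balance on the clarifier gives (1+R)X = R·X_r, so R = X/(X_r − X) = 2850 / (11700 − 2850) = 0.3220.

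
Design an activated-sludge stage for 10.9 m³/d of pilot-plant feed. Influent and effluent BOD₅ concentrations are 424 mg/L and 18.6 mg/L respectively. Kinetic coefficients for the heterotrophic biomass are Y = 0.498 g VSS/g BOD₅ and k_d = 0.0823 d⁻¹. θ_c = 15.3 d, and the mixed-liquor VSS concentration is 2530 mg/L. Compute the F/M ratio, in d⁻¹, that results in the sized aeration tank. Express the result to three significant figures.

F/M ≈ 0.310 d⁻¹

Rearranging the biomass balance for a CMAS with decay, V = Y·Q·ΔS·θ_c / [X·(1+k_d θ_c)] = 0.498 × 10.9 × (424 − 18.6) × 15.3 / [2530 × (1 + 0.0823 × 15.3)] = 3.37×10^4 / 5716 = 5.891 m³.
Food-to-microorganism ratio F/M = Q S₀ / (V X) = 10.9 × 424 / (5.891 × 2530) = 0.3101 d⁻¹.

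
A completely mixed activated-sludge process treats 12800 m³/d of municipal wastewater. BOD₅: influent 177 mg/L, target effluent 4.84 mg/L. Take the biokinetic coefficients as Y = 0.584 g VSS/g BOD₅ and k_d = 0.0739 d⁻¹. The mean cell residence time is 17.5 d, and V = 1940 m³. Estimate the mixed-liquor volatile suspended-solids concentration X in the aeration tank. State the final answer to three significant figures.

Solving the biomass balance for X: X = Y Q (S₀−S) θ_c / [V (1+k_d θ_c)] = 0.584 × 12800 × (177 − 4.84) × 17.5 / [1940 × (1 + 0.0739 × 17.5)] = 5062 mg/L.

X ≈ 5060 mg/L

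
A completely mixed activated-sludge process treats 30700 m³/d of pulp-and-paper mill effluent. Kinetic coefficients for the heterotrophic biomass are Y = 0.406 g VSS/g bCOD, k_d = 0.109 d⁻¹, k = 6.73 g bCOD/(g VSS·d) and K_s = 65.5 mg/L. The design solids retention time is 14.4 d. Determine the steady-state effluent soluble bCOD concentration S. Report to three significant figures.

Effluent substrate depends only on kinetics and SRT: S = K_s(1 + k_d θ_c) / [θ_c(Yk − k_d) − 1] = 65.5 × (1 + 0.109 × 14.4) / [14.4 × (0.406 × 6.73 − 0.109) − 1] = 168.3 / 36.78 = 4.577 mg/L.

S ≈ 4.58 mg/L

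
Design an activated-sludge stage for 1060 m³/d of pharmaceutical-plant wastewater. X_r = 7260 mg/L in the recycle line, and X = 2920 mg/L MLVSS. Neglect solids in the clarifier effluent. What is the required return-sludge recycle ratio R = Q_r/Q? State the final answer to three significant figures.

Solids balance on the clarifier gives (1+R)X = R·X_r, so R = X/(X_r − X) = 2920 / (7260 − 2920) = 0.6728.

R ≈ 0.673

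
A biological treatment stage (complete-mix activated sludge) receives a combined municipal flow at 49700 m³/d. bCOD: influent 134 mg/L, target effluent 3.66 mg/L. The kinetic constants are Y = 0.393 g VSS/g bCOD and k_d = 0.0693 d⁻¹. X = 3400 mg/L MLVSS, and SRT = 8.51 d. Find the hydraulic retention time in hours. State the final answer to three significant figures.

τ ≈ 1.94 h

Rearranging the biomass balance for a CMAS with decay, V = Y·Q·ΔS·θ_c / [X·(1+k_d θ_c)] = 0.393 × 49700 × (134 − 3.66) × 8.51 / [3400 × (1 + 0.0693 × 8.51)] = 2.17×10^7 / 5405 = 4008 m³.
Hydraulic retention time τ = V/Q = 4008 / 49700 = 0.08065 d = 1.936 h.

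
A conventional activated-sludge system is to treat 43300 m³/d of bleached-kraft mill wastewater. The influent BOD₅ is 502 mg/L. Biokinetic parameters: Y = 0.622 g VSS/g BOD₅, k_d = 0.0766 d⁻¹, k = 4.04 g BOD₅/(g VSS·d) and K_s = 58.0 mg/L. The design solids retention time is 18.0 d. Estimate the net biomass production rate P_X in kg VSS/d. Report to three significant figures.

Effluent substrate depends only on kinetics and SRT: S = K_s(1 + k_d θ_c) / [θ_c(Yk − k_d) − 1] = 58.0 × (1 + 0.0766 × 18.0) / [18.0 × (0.622 × 4.04 − 0.0766) − 1] = 138.0 / 42.85 = 3.220 mg/L.
Y_obs = Y / (1 + k_d θ_c) = 0.622 / (1 + 0.0766 × 18.0) = 0.622 / 2.379 = 0.2615.
Mass of BOD₅ removed per day: Q(S₀ − S) = 43300 × 498.8 g/m³ = 21597 kg/d.
So the net sludge growth is P_X = 0.2615 × 21597 = 5647 kg VSS/d.

P_X ≈ 5650 kg VSS/d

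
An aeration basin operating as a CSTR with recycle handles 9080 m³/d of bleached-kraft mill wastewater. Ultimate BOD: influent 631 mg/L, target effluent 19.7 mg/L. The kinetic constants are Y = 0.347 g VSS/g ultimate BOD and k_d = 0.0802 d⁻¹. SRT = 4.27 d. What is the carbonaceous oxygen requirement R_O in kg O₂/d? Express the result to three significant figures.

Y_obs = Y / (1 + k_d θ_c) = 0.347 / (1 + 0.0802 × 4.27) = 0.347 / 1.342 = 0.2585.
Mass of ultimate BOD removed per day: Q(S₀ − S) = 9080 × 611.3 g/m³ = 5551 kg/d.
P_X = Y_obs·Q·(S₀ − S) = 0.2585 × 5551 = 1435 kg VSS/d.
Carbonaceous O₂ demand = substrate oxidised − cell-mass equivalent = 5551 − 1.42 × 1435 = 3513 kg O₂/d.

R_O ≈ 3510 kg O₂/d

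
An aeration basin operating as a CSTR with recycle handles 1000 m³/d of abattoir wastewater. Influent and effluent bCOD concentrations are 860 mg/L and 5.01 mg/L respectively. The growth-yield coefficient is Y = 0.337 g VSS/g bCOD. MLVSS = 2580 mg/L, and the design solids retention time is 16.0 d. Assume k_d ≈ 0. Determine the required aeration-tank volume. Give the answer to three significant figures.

V ≈ 1790 m³

V·X = Y·Q·ΔS·θ_c gives V = 0.337 × 1000 × (860 − 5.01) × 16.0 / 2580 = 1787 m³.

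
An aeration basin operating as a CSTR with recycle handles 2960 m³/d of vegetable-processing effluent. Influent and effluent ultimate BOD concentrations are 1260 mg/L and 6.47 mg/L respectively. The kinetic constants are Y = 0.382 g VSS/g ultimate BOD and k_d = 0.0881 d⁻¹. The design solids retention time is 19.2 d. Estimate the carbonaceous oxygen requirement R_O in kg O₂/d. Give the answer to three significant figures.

Observed yield with endogenous decay: Y_obs = Y / (1 + k_d·θ_c) = 0.382 / (1 + 0.0881 × 19.2) = 0.382 / 2.692 = 0.1419 g VSS/g ultimate BOD.
Q·(S₀ − S) = 2960 × (1260 − 6.47) × 10⁻³ = 3710 kg/d removed.
Biomass synthesised: P_X = Y_obs × 3710 = 526.6 kg VSS/d.
R_O = Q·ΔS − 1.42 P_X = 3710 − 747.8 = 2963 kg O₂/d.

R_O ≈ 2960 kg O₂/d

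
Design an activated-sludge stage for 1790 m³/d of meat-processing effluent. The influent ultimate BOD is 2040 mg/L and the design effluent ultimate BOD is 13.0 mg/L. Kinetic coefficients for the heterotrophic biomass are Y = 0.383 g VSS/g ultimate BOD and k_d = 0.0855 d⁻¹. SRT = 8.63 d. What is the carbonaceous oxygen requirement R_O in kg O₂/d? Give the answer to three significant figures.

R_O ≈ 2490 kg O₂/d

The observed yield is Y_obs = Y/(1 + k_d·θ_c) = 0.383 / (1 + 0.0855 × 8.63) = 0.383 / 1.738 = 0.2204 g VSS per g ultimate BOD removed.
ΔS = 2040 − 13.0 = 2027 mg/L, so the substrate removal rate is 1790 × 2027/1000 = 3628 kg ultimate BOD/d.
P_X = Y_obs·Q·(S₀ − S) = 0.2204 × 3628 = 799.6 kg VSS/d.
R_O = Q·(S₀ − S) − 1.42·P_X = 3628 − 1.42 × 799.6 = 2493 kg O₂/d.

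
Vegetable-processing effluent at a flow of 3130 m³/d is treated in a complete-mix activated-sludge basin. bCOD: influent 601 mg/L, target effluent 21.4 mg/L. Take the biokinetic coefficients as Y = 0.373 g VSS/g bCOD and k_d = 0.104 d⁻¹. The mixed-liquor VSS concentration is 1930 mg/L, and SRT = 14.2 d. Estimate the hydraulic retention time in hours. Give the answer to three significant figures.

τ ≈ 15.4 h

Steady-state biomass mass balance: V·X·(1 + k_d·θ_c) = Y·Q·(S₀ − S)·θ_c, so V = 0.373 × 3130 × (601 − 21.4) × 14.2 / [1930 × (1 + 0.104 × 14.2)] = 9.61×10^6 / 4780 = 2010 m³.
HRT = V/Q = 2010 m³ / 3130 m³·d⁻¹ = 0.6422 d × 24 = 15.41 h.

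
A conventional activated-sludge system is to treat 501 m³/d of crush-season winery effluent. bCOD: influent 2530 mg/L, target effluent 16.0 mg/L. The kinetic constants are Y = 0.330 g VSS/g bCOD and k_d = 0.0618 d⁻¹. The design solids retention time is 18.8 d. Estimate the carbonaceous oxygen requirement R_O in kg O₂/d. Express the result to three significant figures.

R_O ≈ 987 kg O₂/d

Y_obs = Y / (1 + k_d θ_c) = 0.330 / (1 + 0.0618 × 18.8) = 0.330 / 2.162 = 0.1526.
Q·(S₀ − S) = 501 × (2530 − 16.0) × 10⁻³ = 1260 kg/d removed.
Biomass synthesised: P_X = Y_obs × 1260 = 192.3 kg VSS/d.
R_O = Q·ΔS − 1.42 P_X = 1260 − 273.0 = 986.5 kg O₂/d.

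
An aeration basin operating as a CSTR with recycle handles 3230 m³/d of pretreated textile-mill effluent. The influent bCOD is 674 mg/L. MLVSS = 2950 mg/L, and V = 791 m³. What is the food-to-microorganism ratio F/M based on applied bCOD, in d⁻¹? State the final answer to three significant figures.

F/M ≈ 0.933 d⁻¹

F/M = applied load / biomass = Q·S₀/(V·X) = 3230 × 674 / (791.0 × 2950) = 0.9330 d⁻¹.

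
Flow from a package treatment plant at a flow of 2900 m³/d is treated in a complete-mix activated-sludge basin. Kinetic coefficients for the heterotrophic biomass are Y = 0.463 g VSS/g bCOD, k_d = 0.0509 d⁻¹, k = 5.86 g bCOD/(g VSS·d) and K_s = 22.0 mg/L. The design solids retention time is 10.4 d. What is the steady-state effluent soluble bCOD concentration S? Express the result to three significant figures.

S ≈ 1.26 mg/L

Effluent substrate depends only on kinetics and SRT: S = K_s(1 + k_d θ_c) / [θ_c(Yk − k_d) − 1] = 22.0 × (1 + 0.0509 × 10.4) / [10.4 × (0.463 × 5.86 − 0.0509) − 1] = 33.65 / 26.69 = 1.261 mg/L.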